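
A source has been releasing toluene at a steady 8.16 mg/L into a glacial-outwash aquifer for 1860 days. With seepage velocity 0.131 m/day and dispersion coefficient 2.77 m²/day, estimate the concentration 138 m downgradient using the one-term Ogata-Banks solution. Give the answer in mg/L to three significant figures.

For a continuous step input, C/C₀ ≈ ½·erfc((x−vt)/(2√(Dt))).
vt = 0.131 × 1860 = 243.66 m and 2√(Dt) = 2√(2.77 × 1860) = 143.6 m.
Argument (x−vt)/(2√(Dt)) = (138 − 243.66)/143.6 = -0.7358; ½·erfc(-0.7358) = 0.8510.
C = 8.16 × 0.8510 = 6.94 mg/L.

6.94 mg/L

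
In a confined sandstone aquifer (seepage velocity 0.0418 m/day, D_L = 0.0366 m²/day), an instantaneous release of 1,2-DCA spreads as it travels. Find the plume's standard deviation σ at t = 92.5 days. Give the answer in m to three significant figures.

Dispersive spreading gives a Gaussian with σ² = 2Dt; advection only shifts the center.
σ = √(2 × 0.0366 × 92.5) = 2.60 m.

2.60 m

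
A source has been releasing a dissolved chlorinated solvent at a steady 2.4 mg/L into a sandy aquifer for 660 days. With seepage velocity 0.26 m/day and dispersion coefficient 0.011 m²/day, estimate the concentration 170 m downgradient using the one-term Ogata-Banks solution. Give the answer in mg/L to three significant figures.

For a continuous step input, C/C₀ ≈ ½·erfc((x−vt)/(2√(Dt))).
vt = 0.26 × 660 = 171.6 m and 2√(Dt) = 2√(0.011 × 660) = 5.389 m.
Argument (x−vt)/(2√(Dt)) = (170 − 171.6)/5.389 = -0.2969; ½·erfc(-0.2969) = 0.6627.
C = 2.4 × 0.6627 = 1.59 mg/L.

1.59 mg/L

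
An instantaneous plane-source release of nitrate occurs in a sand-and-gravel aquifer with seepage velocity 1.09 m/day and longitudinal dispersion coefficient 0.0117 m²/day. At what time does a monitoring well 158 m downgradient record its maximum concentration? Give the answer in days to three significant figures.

145 days

For the 1D instantaneous-source solution, setting ∂C/∂t = 0 at fixed x gives v²t² + 2Dt − x² = 0, so t = (√(D² + v²x²) − D)/v².
√(D² + v²x²) = √(0.0117² + 1.09² × 158²) = 172.2; v² = 1.1881.
t = (172.2 − 0.0117)/1.1881 = 145 days (vs. the pure-advection estimate x/v = 145 d).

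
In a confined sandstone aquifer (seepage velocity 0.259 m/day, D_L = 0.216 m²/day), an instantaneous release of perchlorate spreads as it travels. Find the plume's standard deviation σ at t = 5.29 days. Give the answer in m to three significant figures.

Dispersive spreading gives a Gaussian with σ² = 2Dt; advection only shifts the center.
σ = √(2 × 0.216 × 5.29) = 1.51 m.

1.51 m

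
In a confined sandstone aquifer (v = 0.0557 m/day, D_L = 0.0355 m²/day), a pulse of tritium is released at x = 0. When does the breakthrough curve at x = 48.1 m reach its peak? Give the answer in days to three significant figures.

852 days

For the 1D instantaneous-source solution, setting ∂C/∂t = 0 at fixed x gives v²t² + 2Dt − x² = 0, so t = (√(D² + v²x²) − D)/v².
√(D² + v²x²) = √(0.0355² + 0.0557² × 48.1²) = 2.679; v² = 0.00310249.
t = (2.679 − 0.0355)/0.00310249 = 852 days (vs. the pure-advection estimate x/v = 864 d).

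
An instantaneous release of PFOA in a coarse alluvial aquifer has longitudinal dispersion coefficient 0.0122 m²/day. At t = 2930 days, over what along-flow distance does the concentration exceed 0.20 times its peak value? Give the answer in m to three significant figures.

The plume is Gaussian with σ = √(2Dt) = √(2 × 0.0122 × 2930) = 8.455 m.
C/C_peak = exp(−Δx²/(2σ²)) = 0.20 ⇒ Δx = σ·√(−2 ln 0.20) = 8.455 × 1.794 = 15.17 m.
Width = 2Δx = 30.3 m.

30.3 m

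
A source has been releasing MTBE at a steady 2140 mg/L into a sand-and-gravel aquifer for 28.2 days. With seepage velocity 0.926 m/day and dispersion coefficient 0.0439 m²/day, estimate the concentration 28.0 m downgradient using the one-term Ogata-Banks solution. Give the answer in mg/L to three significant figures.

For a continuous step input, C/C₀ ≈ ½·erfc((x−vt)/(2√(Dt))).
vt = 0.926 × 28.2 = 26.1132 m and 2√(Dt) = 2√(0.0439 × 28.2) = 2.225 m.
Argument (x−vt)/(2√(Dt)) = (28.0 − 26.1132)/2.225 = 0.8480; ½·erfc(0.8480) = 0.1152.
C = 2140 × 0.1152 = 247 mg/L.

247 mg/L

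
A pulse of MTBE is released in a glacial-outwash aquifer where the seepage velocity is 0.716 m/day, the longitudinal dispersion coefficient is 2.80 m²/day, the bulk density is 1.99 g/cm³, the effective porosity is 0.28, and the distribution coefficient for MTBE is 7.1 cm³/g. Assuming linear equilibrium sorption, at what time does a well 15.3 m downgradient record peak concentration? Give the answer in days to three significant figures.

Retardation factor R = 1 + ρ_b·K_d/n = 1 + 1.99 × 7.1/0.28 = 51.46.
Sorption retards both mechanisms: v_R = v/R = 0.01391 m/day, D_R = D/R = 0.05441 m²/day.
Peak time from v_R²t² + 2D_R t − x² = 0: t = (√(D_R² + v_R²x²) − D_R)/v_R².
√(D_R² + v_R²x²) = √(0.05441² + 0.01391² × 15.3²) = 0.2197; v_R² = 0.0001935.
t = (0.2197 − 0.05441)/0.0001935 = 854 days.

854 days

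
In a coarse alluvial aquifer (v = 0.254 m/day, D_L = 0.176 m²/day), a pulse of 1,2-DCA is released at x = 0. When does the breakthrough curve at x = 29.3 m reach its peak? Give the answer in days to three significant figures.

For the 1D instantaneous-source solution, setting ∂C/∂t = 0 at fixed x gives v²t² + 2Dt − x² = 0, so t = (√(D² + v²x²) − D)/v².
√(D² + v²x²) = √(0.176² + 0.254² × 29.3²) = 7.444; v² = 0.064516.
t = (7.444 − 0.176)/0.064516 = 113 days (vs. the pure-advection estimate x/v = 115 d).

113 days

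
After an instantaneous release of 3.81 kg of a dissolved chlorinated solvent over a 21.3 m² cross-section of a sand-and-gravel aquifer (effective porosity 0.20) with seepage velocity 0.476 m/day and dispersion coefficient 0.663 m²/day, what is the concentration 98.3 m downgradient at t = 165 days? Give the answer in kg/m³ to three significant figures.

For an instantaneous plane source, C(x,t) = M/(n_e·A·√(4πDt)) · exp(−(x−vt)²/(4Dt)), with n_e·A the pore (flow) area.
Plume center vt = 0.476 × 165 = 78.54 m, so the well at 98.3 m is 19.76 m downgradient of the peak.
√(4πDt) = 37.08 m, giving peak height M/(n_e·A·√(4πDt)) = 3.81/(0.20 × 21.3 × 37.08) = 0.02412 kg/m³.
(x−vt)²/(4Dt) = (19.76)²/(4 × 0.663 × 165) = 0.8923; exp(−0.8923) = 0.4097.
C = 0.02412 × 0.4097 = 0.00988 kg/m³.

0.00988 kg/m³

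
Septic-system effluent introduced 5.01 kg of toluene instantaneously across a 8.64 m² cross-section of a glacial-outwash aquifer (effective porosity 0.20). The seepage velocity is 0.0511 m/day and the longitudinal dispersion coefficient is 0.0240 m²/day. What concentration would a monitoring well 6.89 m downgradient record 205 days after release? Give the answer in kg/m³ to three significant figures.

0.192 kg/m³

For an instantaneous plane source, C(x,t) = M/(n_e·A·√(4πDt)) · exp(−(x−vt)²/(4Dt)), with n_e·A the pore (flow) area.
Plume center vt = 0.0511 × 205 = 10.4755 m, so the well at 6.89 m is 3.5855 m upgradient of the peak.
√(4πDt) = 7.863 m, giving peak height M/(n_e·A·√(4πDt)) = 5.01/(0.20 × 8.64 × 7.863) = 0.3687 kg/m³.
(x−vt)²/(4Dt) = (-3.5855)²/(4 × 0.0240 × 205) = 0.6532; exp(−0.6532) = 0.5204.
C = 0.3687 × 0.5204 = 0.192 kg/m³.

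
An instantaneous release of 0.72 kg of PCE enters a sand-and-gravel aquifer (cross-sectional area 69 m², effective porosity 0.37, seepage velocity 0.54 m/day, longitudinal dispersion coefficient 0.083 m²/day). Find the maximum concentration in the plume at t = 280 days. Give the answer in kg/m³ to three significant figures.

0.00165 kg/m³

The peak of an instantaneous 1D plume sits at x = vt; there the Gaussian factor is 1 and C_max = M/(n_e·A·√(4πDt)), where n_e·A is the pore area the mass is dissolved in.
√(4πDt) = √(4π × 0.083 × 280) = 17.09 m, so C_max = 0.72/(0.37 × 69 × 17.09) = 0.00165 kg/m³.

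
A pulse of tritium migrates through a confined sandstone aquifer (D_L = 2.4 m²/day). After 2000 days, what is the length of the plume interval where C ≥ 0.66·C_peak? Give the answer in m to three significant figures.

179 m

The plume is Gaussian with σ = √(2Dt) = √(2 × 2.4 × 2000) = 97.98 m.
C/C_peak = exp(−Δx²/(2σ²)) = 0.66 ⇒ Δx = σ·√(−2 ln 0.66) = 97.98 × 0.9116 = 89.32 m.
Width = 2Δx = 179 m.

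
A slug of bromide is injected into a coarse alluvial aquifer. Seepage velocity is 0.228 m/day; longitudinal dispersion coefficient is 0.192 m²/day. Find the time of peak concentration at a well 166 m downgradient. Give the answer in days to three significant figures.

For the 1D instantaneous-source solution, setting ∂C/∂t = 0 at fixed x gives v²t² + 2Dt − x² = 0, so t = (√(D² + v²x²) − D)/v².
√(D² + v²x²) = √(0.192² + 0.228² × 166²) = 37.85; v² = 0.051984.
t = (37.85 − 0.192)/0.051984 = 724 days (vs. the pure-advection estimate x/v = 728 d).

724 days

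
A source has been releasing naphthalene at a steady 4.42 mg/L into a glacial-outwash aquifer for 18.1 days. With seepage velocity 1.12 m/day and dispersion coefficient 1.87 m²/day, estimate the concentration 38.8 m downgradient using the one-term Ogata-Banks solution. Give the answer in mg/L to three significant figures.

For a continuous step input, C/C₀ ≈ ½·erfc((x−vt)/(2√(Dt))).
vt = 1.12 × 18.1 = 20.272 m and 2√(Dt) = 2√(1.87 × 18.1) = 11.64 m.
Argument (x−vt)/(2√(Dt)) = (38.8 − 20.272)/11.64 = 1.592; ½·erfc(1.592) = 0.01218.
C = 4.42 × 0.01218 = 0.0538 mg/L.

0.0538 mg/L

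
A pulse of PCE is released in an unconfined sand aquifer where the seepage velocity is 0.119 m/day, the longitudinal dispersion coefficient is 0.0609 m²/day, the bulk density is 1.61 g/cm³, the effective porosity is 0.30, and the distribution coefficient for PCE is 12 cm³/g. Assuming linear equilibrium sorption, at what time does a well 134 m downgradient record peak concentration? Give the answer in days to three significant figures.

Retardation factor R = 1 + ρ_b·K_d/n = 1 + 1.61 × 12/0.30 = 65.40.
Sorption retards both mechanisms: v_R = v/R = 0.001820 m/day, D_R = D/R = 0.0009312 m²/day.
Peak time from v_R²t² + 2D_R t − x² = 0: t = (√(D_R² + v_R²x²) − D_R)/v_R².
√(D_R² + v_R²x²) = √(0.0009312² + 0.001820² × 134²) = 0.2439; v_R² = 3.312e-06.
t = (0.2439 − 0.0009312)/3.312e-06 = 73400 days.

73400 days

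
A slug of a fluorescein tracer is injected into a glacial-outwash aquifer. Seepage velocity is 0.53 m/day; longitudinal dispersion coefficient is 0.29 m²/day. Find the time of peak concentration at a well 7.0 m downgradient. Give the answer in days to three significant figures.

12.2 days

For the 1D instantaneous-source solution, setting ∂C/∂t = 0 at fixed x gives v²t² + 2Dt − x² = 0, so t = (√(D² + v²x²) − D)/v².
√(D² + v²x²) = √(0.29² + 0.53² × 7.0²) = 3.721; v² = 0.2809.
t = (3.721 − 0.29)/0.2809 = 12.2 days (vs. the pure-advection estimate x/v = 13.2 d).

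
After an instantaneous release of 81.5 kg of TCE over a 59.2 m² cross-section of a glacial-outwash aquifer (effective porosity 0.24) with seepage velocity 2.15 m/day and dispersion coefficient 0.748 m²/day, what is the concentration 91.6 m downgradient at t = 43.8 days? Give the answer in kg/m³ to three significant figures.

0.269 kg/m³

For an instantaneous plane source, C(x,t) = M/(n_e·A·√(4πDt)) · exp(−(x−vt)²/(4Dt)), with n_e·A the pore (flow) area.
Plume center vt = 2.15 × 43.8 = 94.17 m, so the well at 91.6 m is 2.57 m upgradient of the peak.
√(4πDt) = 20.29 m, giving peak height M/(n_e·A·√(4πDt)) = 81.5/(0.24 × 59.2 × 20.29) = 0.2827 kg/m³.
(x−vt)²/(4Dt) = (-2.57)²/(4 × 0.748 × 43.8) = 0.05040; exp(−0.05040) = 0.9508.
C = 0.2827 × 0.9508 = 0.269 kg/m³.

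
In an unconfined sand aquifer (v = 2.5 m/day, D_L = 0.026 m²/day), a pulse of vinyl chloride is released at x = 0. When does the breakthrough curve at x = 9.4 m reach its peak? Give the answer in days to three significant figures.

3.76 days

For the 1D instantaneous-source solution, setting ∂C/∂t = 0 at fixed x gives v²t² + 2Dt − x² = 0, so t = (√(D² + v²x²) − D)/v².
√(D² + v²x²) = √(0.026² + 2.5² × 9.4²) = 23.50; v² = 6.25.
t = (23.50 − 0.026)/6.25 = 3.76 days (vs. the pure-advection estimate x/v = 3.76 d).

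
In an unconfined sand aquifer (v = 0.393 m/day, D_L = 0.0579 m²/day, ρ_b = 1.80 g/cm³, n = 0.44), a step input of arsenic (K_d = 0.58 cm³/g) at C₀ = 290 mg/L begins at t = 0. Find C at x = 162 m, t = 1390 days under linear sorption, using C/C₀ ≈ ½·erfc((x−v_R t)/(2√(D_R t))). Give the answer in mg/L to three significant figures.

144 mg/L

Retardation factor R = 1 + ρ_b·K_d/n = 1 + 1.80 × 0.58/0.44 = 3.373.
Sorption retards both mechanisms: v_R = v/R = 0.1165 m/day, D_R = D/R = 0.01717 m²/day.
v_R·t = 0.1165 × 1390 = 161.935 m; 2√(D_R t) = 9.771 m; argument = (162 − 161.935)/9.771 = 0.006652.
C = C₀ × ½·erfc(0.006652) = 290 × 0.4962 = 144 mg/L.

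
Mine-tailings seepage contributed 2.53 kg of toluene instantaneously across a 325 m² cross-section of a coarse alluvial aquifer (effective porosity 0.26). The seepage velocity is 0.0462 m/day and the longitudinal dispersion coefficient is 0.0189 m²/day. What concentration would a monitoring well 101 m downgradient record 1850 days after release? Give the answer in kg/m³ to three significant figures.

For an instantaneous plane source, C(x,t) = M/(n_e·A·√(4πDt)) · exp(−(x−vt)²/(4Dt)), with n_e·A the pore (flow) area.
Plume center vt = 0.0462 × 1850 = 85.47 m, so the well at 101 m is 15.53 m downgradient of the peak.
√(4πDt) = 20.96 m, giving peak height M/(n_e·A·√(4πDt)) = 2.53/(0.26 × 325 × 20.96) = 0.001428 kg/m³.
(x−vt)²/(4Dt) = (15.53)²/(4 × 0.0189 × 1850) = 1.724; exp(−1.724) = 0.1784.
C = 0.001428 × 0.1784 = 0.000255 kg/m³.

0.000255 kg/m³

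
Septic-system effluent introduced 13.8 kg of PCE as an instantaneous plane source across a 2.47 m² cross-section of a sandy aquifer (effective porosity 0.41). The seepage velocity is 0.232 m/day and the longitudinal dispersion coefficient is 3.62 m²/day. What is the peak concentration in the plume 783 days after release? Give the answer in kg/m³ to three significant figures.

0.0722 kg/m³

The peak of an instantaneous 1D plume sits at x = vt; there the Gaussian factor is 1 and C_max = M/(n_e·A·√(4πDt)), where n_e·A is the pore area the mass is dissolved in.
√(4πDt) = √(4π × 3.62 × 783) = 188.7 m, so C_max = 13.8/(0.41 × 2.47 × 188.7) = 0.0722 kg/m³.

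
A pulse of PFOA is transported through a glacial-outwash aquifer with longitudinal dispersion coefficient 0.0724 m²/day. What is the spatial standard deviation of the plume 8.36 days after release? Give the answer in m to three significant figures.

Dispersive spreading gives a Gaussian with σ² = 2Dt; advection only shifts the center.
σ = √(2 × 0.0724 × 8.36) = 1.10 m.

1.10 m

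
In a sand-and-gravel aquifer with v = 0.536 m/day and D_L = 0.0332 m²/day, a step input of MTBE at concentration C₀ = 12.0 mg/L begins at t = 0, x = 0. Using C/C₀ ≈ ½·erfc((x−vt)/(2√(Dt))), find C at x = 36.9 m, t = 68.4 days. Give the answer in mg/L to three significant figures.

5.47 mg/L

For a continuous step input, C/C₀ ≈ ½·erfc((x−vt)/(2√(Dt))).
vt = 0.536 × 68.4 = 36.6624 m and 2√(Dt) = 2√(0.0332 × 68.4) = 3.014 m.
Argument (x−vt)/(2√(Dt)) = (36.9 − 36.6624)/3.014 = 0.07883; ½·erfc(0.07883) = 0.4556.
C = 12.0 × 0.4556 = 5.47 mg/L.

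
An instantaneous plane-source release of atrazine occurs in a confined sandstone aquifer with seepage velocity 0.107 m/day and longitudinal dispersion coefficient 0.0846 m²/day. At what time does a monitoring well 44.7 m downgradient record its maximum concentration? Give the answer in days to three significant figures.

For the 1D instantaneous-source solution, setting ∂C/∂t = 0 at fixed x gives v²t² + 2Dt − x² = 0, so t = (√(D² + v²x²) − D)/v².
√(D² + v²x²) = √(0.0846² + 0.107² × 44.7²) = 4.784; v² = 0.011449.
t = (4.784 − 0.0846)/0.011449 = 410 days (vs. the pure-advection estimate x/v = 418 d).

410 days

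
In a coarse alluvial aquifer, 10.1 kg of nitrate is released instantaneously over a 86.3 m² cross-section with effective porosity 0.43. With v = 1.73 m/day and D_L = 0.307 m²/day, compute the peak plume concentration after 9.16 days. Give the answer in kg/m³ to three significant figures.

0.0458 kg/m³

The peak of an instantaneous 1D plume sits at x = vt; there the Gaussian factor is 1 and C_max = M/(n_e·A·√(4πDt)), where n_e·A is the pore area the mass is dissolved in.
√(4πDt) = √(4π × 0.307 × 9.16) = 5.945 m, so C_max = 10.1/(0.43 × 86.3 × 5.945) = 0.0458 kg/m³.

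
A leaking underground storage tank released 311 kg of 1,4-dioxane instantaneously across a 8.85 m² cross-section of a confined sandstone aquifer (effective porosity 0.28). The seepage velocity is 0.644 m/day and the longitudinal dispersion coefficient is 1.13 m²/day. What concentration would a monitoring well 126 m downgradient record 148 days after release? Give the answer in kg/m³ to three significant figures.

For an instantaneous plane source, C(x,t) = M/(n_e·A·√(4πDt)) · exp(−(x−vt)²/(4Dt)), with n_e·A the pore (flow) area.
Plume center vt = 0.644 × 148 = 95.312 m, so the well at 126 m is 30.688 m downgradient of the peak.
√(4πDt) = 45.84 m, giving peak height M/(n_e·A·√(4πDt)) = 311/(0.28 × 8.85 × 45.84) = 2.738 kg/m³.
(x−vt)²/(4Dt) = (30.688)²/(4 × 1.13 × 148) = 1.408; exp(−1.408) = 0.2446.
C = 2.738 × 0.2446 = 0.670 kg/m³.

0.670 kg/m³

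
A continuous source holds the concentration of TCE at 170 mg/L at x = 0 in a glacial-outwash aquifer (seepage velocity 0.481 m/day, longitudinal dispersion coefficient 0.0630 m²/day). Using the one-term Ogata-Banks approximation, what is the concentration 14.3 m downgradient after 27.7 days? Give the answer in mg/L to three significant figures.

51.1 mg/L

For a continuous step input, C/C₀ ≈ ½·erfc((x−vt)/(2√(Dt))).
vt = 0.481 × 27.7 = 13.3237 m and 2√(Dt) = 2√(0.0630 × 27.7) = 2.642 m.
Argument (x−vt)/(2√(Dt)) = (14.3 − 13.3237)/2.642 = 0.3695; ½·erfc(0.3695) = 0.3006.
C = 170 × 0.3006 = 51.1 mg/L.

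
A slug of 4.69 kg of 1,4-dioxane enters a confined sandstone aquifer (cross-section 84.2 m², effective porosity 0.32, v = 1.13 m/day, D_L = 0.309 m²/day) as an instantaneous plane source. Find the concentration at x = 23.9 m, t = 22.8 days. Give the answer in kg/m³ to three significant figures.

For an instantaneous plane source, C(x,t) = M/(n_e·A·√(4πDt)) · exp(−(x−vt)²/(4Dt)), with n_e·A the pore (flow) area.
Plume center vt = 1.13 × 22.8 = 25.764 m, so the well at 23.9 m is 1.864 m upgradient of the peak.
√(4πDt) = 9.409 m, giving peak height M/(n_e·A·√(4πDt)) = 4.69/(0.32 × 84.2 × 9.409) = 0.01850 kg/m³.
(x−vt)²/(4Dt) = (-1.864)²/(4 × 0.309 × 22.8) = 0.1233; exp(−0.1233) = 0.8840.
C = 0.01850 × 0.8840 = 0.0164 kg/m³.

0.0164 kg/m³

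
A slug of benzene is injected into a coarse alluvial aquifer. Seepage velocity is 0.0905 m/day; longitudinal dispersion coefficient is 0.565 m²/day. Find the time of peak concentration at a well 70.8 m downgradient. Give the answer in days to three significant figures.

For the 1D instantaneous-source solution, setting ∂C/∂t = 0 at fixed x gives v²t² + 2Dt − x² = 0, so t = (√(D² + v²x²) − D)/v².
√(D² + v²x²) = √(0.565² + 0.0905² × 70.8²) = 6.432; v² = 0.00819025.
t = (6.432 − 0.565)/0.00819025 = 716 days (vs. the pure-advection estimate x/v = 782 d).

716 days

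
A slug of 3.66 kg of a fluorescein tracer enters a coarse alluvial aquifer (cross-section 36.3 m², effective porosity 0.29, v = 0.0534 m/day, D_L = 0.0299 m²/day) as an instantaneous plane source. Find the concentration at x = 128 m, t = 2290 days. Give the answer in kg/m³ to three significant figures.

For an instantaneous plane source, C(x,t) = M/(n_e·A·√(4πDt)) · exp(−(x−vt)²/(4Dt)), with n_e·A the pore (flow) area.
Plume center vt = 0.0534 × 2290 = 122.286 m, so the well at 128 m is 5.714 m downgradient of the peak.
√(4πDt) = 29.33 m, giving peak height M/(n_e·A·√(4πDt)) = 3.66/(0.29 × 36.3 × 29.33) = 0.01185 kg/m³.
(x−vt)²/(4Dt) = (5.714)²/(4 × 0.0299 × 2290) = 0.1192; exp(−0.1192) = 0.8876.
C = 0.01185 × 0.8876 = 0.0105 kg/m³.

0.0105 kg/m³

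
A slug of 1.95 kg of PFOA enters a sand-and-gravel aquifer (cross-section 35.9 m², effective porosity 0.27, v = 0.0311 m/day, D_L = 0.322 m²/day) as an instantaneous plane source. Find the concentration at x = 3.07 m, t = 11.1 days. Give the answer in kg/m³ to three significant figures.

0.0179 kg/m³

For an instantaneous plane source, C(x,t) = M/(n_e·A·√(4πDt)) · exp(−(x−vt)²/(4Dt)), with n_e·A the pore (flow) area.
Plume center vt = 0.0311 × 11.1 = 0.34521 m, so the well at 3.07 m is 2.72479 m downgradient of the peak.
√(4πDt) = 6.702 m, giving peak height M/(n_e·A·√(4πDt)) = 1.95/(0.27 × 35.9 × 6.702) = 0.03002 kg/m³.
(x−vt)²/(4Dt) = (2.72479)²/(4 × 0.322 × 11.1) = 0.5193; exp(−0.5193) = 0.5949.
C = 0.03002 × 0.5949 = 0.0179 kg/m³.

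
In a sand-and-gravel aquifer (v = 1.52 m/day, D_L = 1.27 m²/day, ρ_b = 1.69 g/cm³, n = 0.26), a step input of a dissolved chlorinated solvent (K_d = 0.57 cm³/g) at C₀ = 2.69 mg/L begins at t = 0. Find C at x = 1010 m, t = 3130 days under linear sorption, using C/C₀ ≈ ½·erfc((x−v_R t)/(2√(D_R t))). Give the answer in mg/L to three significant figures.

Retardation factor R = 1 + ρ_b·K_d/n = 1 + 1.69 × 0.57/0.26 = 4.705.
Sorption retards both mechanisms: v_R = v/R = 0.3231 m/day, D_R = D/R = 0.2699 m²/day.
v_R·t = 0.3231 × 3130 = 1011.303 m; 2√(D_R t) = 58.13 m; argument = (1010 − 1011.303)/58.13 = -0.02242.
C = C₀ × ½·erfc(-0.02242) = 2.69 × 0.5126 = 1.38 mg/L.

1.38 mg/L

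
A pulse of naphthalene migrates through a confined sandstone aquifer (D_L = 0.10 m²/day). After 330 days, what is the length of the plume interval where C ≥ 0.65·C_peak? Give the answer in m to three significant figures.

The plume is Gaussian with σ = √(2Dt) = √(2 × 0.10 × 330) = 8.124 m.
C/C_peak = exp(−Δx²/(2σ²)) = 0.65 ⇒ Δx = σ·√(−2 ln 0.65) = 8.124 × 0.9282 = 7.541 m.
Width = 2Δx = 15.1 m.

15.1 m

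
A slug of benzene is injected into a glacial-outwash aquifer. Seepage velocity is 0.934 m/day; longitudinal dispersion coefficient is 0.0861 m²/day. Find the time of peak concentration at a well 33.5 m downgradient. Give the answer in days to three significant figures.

35.8 days

For the 1D instantaneous-source solution, setting ∂C/∂t = 0 at fixed x gives v²t² + 2Dt − x² = 0, so t = (√(D² + v²x²) − D)/v².
√(D² + v²x²) = √(0.0861² + 0.934² × 33.5²) = 31.29; v² = 0.872356.
t = (31.29 − 0.0861)/0.872356 = 35.8 days (vs. the pure-advection estimate x/v = 35.9 d).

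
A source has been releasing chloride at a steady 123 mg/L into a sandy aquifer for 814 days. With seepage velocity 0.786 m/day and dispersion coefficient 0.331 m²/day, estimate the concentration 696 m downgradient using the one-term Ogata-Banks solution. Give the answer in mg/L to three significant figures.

0.952 mg/L

For a continuous step input, C/C₀ ≈ ½·erfc((x−vt)/(2√(Dt))).
vt = 0.786 × 814 = 639.804 m and 2√(Dt) = 2√(0.331 × 814) = 32.83 m.
Argument (x−vt)/(2√(Dt)) = (696 − 639.804)/32.83 = 1.712; ½·erfc(1.712) = 0.007736.
C = 123 × 0.007736 = 0.952 mg/L.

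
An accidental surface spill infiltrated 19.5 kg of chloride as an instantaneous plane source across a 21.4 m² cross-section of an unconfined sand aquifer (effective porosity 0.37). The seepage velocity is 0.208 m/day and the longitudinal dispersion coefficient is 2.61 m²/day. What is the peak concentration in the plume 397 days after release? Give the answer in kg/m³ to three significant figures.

The peak of an instantaneous 1D plume sits at x = vt; there the Gaussian factor is 1 and C_max = M/(n_e·A·√(4πDt)), where n_e·A is the pore area the mass is dissolved in.
√(4πDt) = √(4π × 2.61 × 397) = 114.1 m, so C_max = 19.5/(0.37 × 21.4 × 114.1) = 0.0216 kg/m³.

0.0216 kg/m³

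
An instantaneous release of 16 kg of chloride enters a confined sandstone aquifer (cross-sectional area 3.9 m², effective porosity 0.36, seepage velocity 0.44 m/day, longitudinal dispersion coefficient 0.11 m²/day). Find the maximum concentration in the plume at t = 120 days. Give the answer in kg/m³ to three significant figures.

0.885 kg/m³

The peak of an instantaneous 1D plume sits at x = vt; there the Gaussian factor is 1 and C_max = M/(n_e·A·√(4πDt)), where n_e·A is the pore area the mass is dissolved in.
√(4πDt) = √(4π × 0.11 × 120) = 12.88 m, so C_max = 16/(0.36 × 3.9 × 12.88) = 0.885 kg/m³.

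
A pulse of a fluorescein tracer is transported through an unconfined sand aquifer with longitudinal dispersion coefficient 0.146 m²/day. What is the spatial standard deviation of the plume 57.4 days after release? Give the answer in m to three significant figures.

Dispersive spreading gives a Gaussian with σ² = 2Dt; advection only shifts the center.
σ = √(2 × 0.146 × 57.4) = 4.09 m.

4.09 m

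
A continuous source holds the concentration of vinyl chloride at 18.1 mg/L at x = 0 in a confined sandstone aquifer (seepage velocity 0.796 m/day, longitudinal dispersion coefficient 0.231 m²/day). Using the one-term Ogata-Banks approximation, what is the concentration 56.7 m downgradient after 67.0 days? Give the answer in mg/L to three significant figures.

4.93 mg/L

For a continuous step input, C/C₀ ≈ ½·erfc((x−vt)/(2√(Dt))).
vt = 0.796 × 67.0 = 53.332 m and 2√(Dt) = 2√(0.231 × 67.0) = 7.868 m.
Argument (x−vt)/(2√(Dt)) = (56.7 − 53.332)/7.868 = 0.4281; ½·erfc(0.4281) = 0.2724.
C = 18.1 × 0.2724 = 4.93 mg/L.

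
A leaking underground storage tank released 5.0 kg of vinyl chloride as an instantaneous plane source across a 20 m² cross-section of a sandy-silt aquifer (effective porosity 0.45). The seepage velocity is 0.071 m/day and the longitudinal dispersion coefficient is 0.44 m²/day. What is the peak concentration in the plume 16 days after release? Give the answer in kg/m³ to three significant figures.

0.0591 kg/m³

The peak of an instantaneous 1D plume sits at x = vt; there the Gaussian factor is 1 and C_max = M/(n_e·A·√(4πDt)), where n_e·A is the pore area the mass is dissolved in.
√(4πDt) = √(4π × 0.44 × 16) = 9.406 m, so C_max = 5.0/(0.45 × 20 × 9.406) = 0.0591 kg/m³.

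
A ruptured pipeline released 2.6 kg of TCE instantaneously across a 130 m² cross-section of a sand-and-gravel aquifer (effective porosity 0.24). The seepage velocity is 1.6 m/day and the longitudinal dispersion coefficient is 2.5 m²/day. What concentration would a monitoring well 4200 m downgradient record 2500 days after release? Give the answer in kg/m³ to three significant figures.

For an instantaneous plane source, C(x,t) = M/(n_e·A·√(4πDt)) · exp(−(x−vt)²/(4Dt)), with n_e·A the pore (flow) area.
Plume center vt = 1.6 × 2500 = 4000 m, so the well at 4200 m is 200 m downgradient of the peak.
√(4πDt) = 280.2 m, giving peak height M/(n_e·A·√(4πDt)) = 2.6/(0.24 × 130 × 280.2) = 0.0002974 kg/m³.
(x−vt)²/(4Dt) = (200)²/(4 × 2.5 × 2500) = 1.600; exp(−1.600) = 0.2019.
C = 0.0002974 × 0.2019 = 6.00e-05 kg/m³.

6.00e-05 kg/m³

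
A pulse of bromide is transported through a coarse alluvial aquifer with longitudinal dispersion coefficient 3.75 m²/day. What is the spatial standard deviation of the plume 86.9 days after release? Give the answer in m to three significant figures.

25.5 m

Dispersive spreading gives a Gaussian with σ² = 2Dt; advection only shifts the center.
σ = √(2 × 3.75 × 86.9) = 25.5 m.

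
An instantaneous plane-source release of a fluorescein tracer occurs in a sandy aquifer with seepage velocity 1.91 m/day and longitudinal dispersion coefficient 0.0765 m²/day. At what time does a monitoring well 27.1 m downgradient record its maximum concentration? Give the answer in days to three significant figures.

For the 1D instantaneous-source solution, setting ∂C/∂t = 0 at fixed x gives v²t² + 2Dt − x² = 0, so t = (√(D² + v²x²) − D)/v².
√(D² + v²x²) = √(0.0765² + 1.91² × 27.1²) = 51.76; v² = 3.6481.
t = (51.76 − 0.0765)/3.6481 = 14.2 days (vs. the pure-advection estimate x/v = 14.2 d).

14.2 days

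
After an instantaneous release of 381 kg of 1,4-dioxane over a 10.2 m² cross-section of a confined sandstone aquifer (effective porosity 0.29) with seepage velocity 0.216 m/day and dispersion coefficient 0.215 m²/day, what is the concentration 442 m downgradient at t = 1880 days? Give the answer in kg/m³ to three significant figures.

0.814 kg/m³

For an instantaneous plane source, C(x,t) = M/(n_e·A·√(4πDt)) · exp(−(x−vt)²/(4Dt)), with n_e·A the pore (flow) area.
Plume center vt = 0.216 × 1880 = 406.08 m, so the well at 442 m is 35.92 m downgradient of the peak.
√(4πDt) = 71.27 m, giving peak height M/(n_e·A·√(4πDt)) = 381/(0.29 × 10.2 × 71.27) = 1.807 kg/m³.
(x−vt)²/(4Dt) = (35.92)²/(4 × 0.215 × 1880) = 0.7980; exp(−0.7980) = 0.4502.
C = 1.807 × 0.4502 = 0.814 kg/m³.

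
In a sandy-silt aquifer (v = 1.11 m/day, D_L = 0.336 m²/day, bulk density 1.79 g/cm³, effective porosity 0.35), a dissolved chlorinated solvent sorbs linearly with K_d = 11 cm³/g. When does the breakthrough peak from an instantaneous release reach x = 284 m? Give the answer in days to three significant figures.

14600 days

Retardation factor R = 1 + ρ_b·K_d/n = 1 + 1.79 × 11/0.35 = 57.26.
Sorption retards both mechanisms: v_R = v/R = 0.01939 m/day, D_R = D/R = 0.005868 m²/day.
Peak time from v_R²t² + 2D_R t − x² = 0: t = (√(D_R² + v_R²x²) − D_R)/v_R².
√(D_R² + v_R²x²) = √(0.005868² + 0.01939² × 284²) = 5.507; v_R² = 0.0003760.
t = (5.507 − 0.005868)/0.0003760 = 14600 days.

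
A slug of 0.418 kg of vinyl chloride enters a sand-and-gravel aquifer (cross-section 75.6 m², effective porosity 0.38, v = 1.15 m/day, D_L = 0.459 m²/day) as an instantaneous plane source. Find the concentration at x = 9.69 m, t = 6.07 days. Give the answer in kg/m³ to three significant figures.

For an instantaneous plane source, C(x,t) = M/(n_e·A·√(4πDt)) · exp(−(x−vt)²/(4Dt)), with n_e·A the pore (flow) area.
Plume center vt = 1.15 × 6.07 = 6.9805 m, so the well at 9.69 m is 2.7095 m downgradient of the peak.
√(4πDt) = 5.917 m, giving peak height M/(n_e·A·√(4πDt)) = 0.418/(0.38 × 75.6 × 5.917) = 0.002459 kg/m³.
(x−vt)²/(4Dt) = (2.7095)²/(4 × 0.459 × 6.07) = 0.6587; exp(−0.6587) = 0.5175.
C = 0.002459 × 0.5175 = 0.00127 kg/m³.

0.00127 kg/m³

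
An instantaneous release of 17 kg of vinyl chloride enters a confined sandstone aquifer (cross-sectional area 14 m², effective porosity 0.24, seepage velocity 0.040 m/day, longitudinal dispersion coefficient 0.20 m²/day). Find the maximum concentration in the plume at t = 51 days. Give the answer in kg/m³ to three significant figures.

0.447 kg/m³

The peak of an instantaneous 1D plume sits at x = vt; there the Gaussian factor is 1 and C_max = M/(n_e·A·√(4πDt)), where n_e·A is the pore area the mass is dissolved in.
√(4πDt) = √(4π × 0.20 × 51) = 11.32 m, so C_max = 17/(0.24 × 14 × 11.32) = 0.447 kg/m³.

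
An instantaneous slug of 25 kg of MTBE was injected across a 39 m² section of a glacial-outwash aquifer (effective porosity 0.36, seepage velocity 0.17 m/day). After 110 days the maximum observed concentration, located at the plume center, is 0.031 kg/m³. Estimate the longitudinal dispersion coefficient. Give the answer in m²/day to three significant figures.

At the plume center C_max = M/(n_e·A·√(4πDt)), so D = M²/(4πt·(n_e·A·C_max)²).
n_e·A·C_max = 0.36 × 39 × 0.031 = 0.4352 kg/m.
D = 25²/(4π × 110 × 0.4352²) = 2.39 m²/day.

2.39 m²/day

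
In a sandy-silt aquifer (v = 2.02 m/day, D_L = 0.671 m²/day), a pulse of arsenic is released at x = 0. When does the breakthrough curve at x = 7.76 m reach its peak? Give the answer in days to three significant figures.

3.68 days

For the 1D instantaneous-source solution, setting ∂C/∂t = 0 at fixed x gives v²t² + 2Dt − x² = 0, so t = (√(D² + v²x²) − D)/v².
√(D² + v²x²) = √(0.671² + 2.02² × 7.76²) = 15.69; v² = 4.0804.
t = (15.69 − 0.671)/4.0804 = 3.68 days (vs. the pure-advection estimate x/v = 3.84 d).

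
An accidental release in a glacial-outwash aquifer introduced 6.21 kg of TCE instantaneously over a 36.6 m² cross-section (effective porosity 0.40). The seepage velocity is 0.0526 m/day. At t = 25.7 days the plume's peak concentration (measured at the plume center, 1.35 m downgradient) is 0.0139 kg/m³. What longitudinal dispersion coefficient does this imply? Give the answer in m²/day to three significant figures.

2.88 m²/day

At the plume center C_max = M/(n_e·A·√(4πDt)), so D = M²/(4πt·(n_e·A·C_max)²).
n_e·A·C_max = 0.40 × 36.6 × 0.0139 = 0.2035 kg/m.
D = 6.21²/(4π × 25.7 × 0.2035²) = 2.88 m²/day.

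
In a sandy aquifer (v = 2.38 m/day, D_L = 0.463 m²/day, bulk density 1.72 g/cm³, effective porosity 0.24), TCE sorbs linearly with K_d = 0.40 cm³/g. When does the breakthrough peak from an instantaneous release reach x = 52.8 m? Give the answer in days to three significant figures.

85.5 days

Retardation factor R = 1 + ρ_b·K_d/n = 1 + 1.72 × 0.40/0.24 = 3.867.
Sorption retards both mechanisms: v_R = v/R = 0.6155 m/day, D_R = D/R = 0.1197 m²/day.
Peak time from v_R²t² + 2D_R t − x² = 0: t = (√(D_R² + v_R²x²) − D_R)/v_R².
√(D_R² + v_R²x²) = √(0.1197² + 0.6155² × 52.8²) = 32.50; v_R² = 0.3788.
t = (32.50 − 0.1197)/0.3788 = 85.5 days.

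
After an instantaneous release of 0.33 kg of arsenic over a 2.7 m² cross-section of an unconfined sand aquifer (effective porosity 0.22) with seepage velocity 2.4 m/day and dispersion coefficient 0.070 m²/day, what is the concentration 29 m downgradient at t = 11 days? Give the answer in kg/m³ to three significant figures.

0.0199 kg/m³

For an instantaneous plane source, C(x,t) = M/(n_e·A·√(4πDt)) · exp(−(x−vt)²/(4Dt)), with n_e·A the pore (flow) area.
Plume center vt = 2.4 × 11 = 26.4 m, so the well at 29 m is 2.6 m downgradient of the peak.
√(4πDt) = 3.111 m, giving peak height M/(n_e·A·√(4πDt)) = 0.33/(0.22 × 2.7 × 3.111) = 0.1786 kg/m³.
(x−vt)²/(4Dt) = (2.6)²/(4 × 0.070 × 11) = 2.195; exp(−2.195) = 0.1114.
C = 0.1786 × 0.1114 = 0.0199 kg/m³.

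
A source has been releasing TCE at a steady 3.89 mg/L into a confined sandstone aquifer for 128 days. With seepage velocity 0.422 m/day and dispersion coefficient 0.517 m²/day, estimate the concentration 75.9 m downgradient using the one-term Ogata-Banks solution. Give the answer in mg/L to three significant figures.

For a continuous step input, C/C₀ ≈ ½·erfc((x−vt)/(2√(Dt))).
vt = 0.422 × 128 = 54.016 m and 2√(Dt) = 2√(0.517 × 128) = 16.27 m.
Argument (x−vt)/(2√(Dt)) = (75.9 − 54.016)/16.27 = 1.345; ½·erfc(1.345) = 0.02858.
C = 3.89 × 0.02858 = 0.111 mg/L.

0.111 mg/L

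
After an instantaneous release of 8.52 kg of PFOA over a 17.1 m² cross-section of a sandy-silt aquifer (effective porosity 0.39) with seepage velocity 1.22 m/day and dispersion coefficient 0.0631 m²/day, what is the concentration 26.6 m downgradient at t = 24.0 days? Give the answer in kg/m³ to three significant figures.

For an instantaneous plane source, C(x,t) = M/(n_e·A·√(4πDt)) · exp(−(x−vt)²/(4Dt)), with n_e·A the pore (flow) area.
Plume center vt = 1.22 × 24.0 = 29.28 m, so the well at 26.6 m is 2.68 m upgradient of the peak.
√(4πDt) = 4.362 m, giving peak height M/(n_e·A·√(4πDt)) = 8.52/(0.39 × 17.1 × 4.362) = 0.2929 kg/m³.
(x−vt)²/(4Dt) = (-2.68)²/(4 × 0.0631 × 24.0) = 1.186; exp(−1.186) = 0.3054.
C = 0.2929 × 0.3054 = 0.0895 kg/m³.

0.0895 kg/m³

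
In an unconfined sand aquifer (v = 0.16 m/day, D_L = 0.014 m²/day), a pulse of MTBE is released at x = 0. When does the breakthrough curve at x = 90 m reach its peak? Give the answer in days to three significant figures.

562 days

For the 1D instantaneous-source solution, setting ∂C/∂t = 0 at fixed x gives v²t² + 2Dt − x² = 0, so t = (√(D² + v²x²) − D)/v².
√(D² + v²x²) = √(0.014² + 0.16² × 90²) = 14.40; v² = 0.0256.
t = (14.40 − 0.014)/0.0256 = 562 days (vs. the pure-advection estimate x/v = 562 d).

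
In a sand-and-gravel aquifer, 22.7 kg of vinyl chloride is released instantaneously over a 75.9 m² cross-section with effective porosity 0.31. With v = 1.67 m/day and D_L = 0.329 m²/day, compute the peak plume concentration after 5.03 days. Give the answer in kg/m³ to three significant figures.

The peak of an instantaneous 1D plume sits at x = vt; there the Gaussian factor is 1 and C_max = M/(n_e·A·√(4πDt)), where n_e·A is the pore area the mass is dissolved in.
√(4πDt) = √(4π × 0.329 × 5.03) = 4.560 m, so C_max = 22.7/(0.31 × 75.9 × 4.560) = 0.212 kg/m³.

0.212 kg/m³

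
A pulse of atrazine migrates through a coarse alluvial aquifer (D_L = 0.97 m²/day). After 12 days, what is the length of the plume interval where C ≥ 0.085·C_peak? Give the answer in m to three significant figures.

The plume is Gaussian with σ = √(2Dt) = √(2 × 0.97 × 12) = 4.825 m.
C/C_peak = exp(−Δx²/(2σ²)) = 0.085 ⇒ Δx = σ·√(−2 ln 0.085) = 4.825 × 2.220 = 10.71 m.
Width = 2Δx = 21.4 m.

21.4 m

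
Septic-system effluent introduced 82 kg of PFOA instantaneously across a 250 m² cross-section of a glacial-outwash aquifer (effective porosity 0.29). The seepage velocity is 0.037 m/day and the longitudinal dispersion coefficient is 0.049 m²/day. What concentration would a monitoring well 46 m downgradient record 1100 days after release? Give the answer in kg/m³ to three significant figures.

0.0381 kg/m³

For an instantaneous plane source, C(x,t) = M/(n_e·A·√(4πDt)) · exp(−(x−vt)²/(4Dt)), with n_e·A the pore (flow) area.
Plume center vt = 0.037 × 1100 = 40.7 m, so the well at 46 m is 5.3 m downgradient of the peak.
√(4πDt) = 26.03 m, giving peak height M/(n_e·A·√(4πDt)) = 82/(0.29 × 250 × 26.03) = 0.04345 kg/m³.
(x−vt)²/(4Dt) = (5.3)²/(4 × 0.049 × 1100) = 0.1303; exp(−0.1303) = 0.8778.
C = 0.04345 × 0.8778 = 0.0381 kg/m³.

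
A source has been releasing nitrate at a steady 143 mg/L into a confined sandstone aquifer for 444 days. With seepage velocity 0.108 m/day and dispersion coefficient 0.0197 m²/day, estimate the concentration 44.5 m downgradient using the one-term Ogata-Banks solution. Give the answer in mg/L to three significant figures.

114 mg/L

For a continuous step input, C/C₀ ≈ ½·erfc((x−vt)/(2√(Dt))).
vt = 0.108 × 444 = 47.952 m and 2√(Dt) = 2√(0.0197 × 444) = 5.915 m.
Argument (x−vt)/(2√(Dt)) = (44.5 − 47.952)/5.915 = -0.5836; ½·erfc(-0.5836) = 0.7954.
C = 143 × 0.7954 = 114 mg/L.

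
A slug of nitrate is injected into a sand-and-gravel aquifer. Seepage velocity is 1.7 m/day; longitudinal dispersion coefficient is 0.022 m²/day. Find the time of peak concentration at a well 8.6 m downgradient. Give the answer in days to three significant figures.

For the 1D instantaneous-source solution, setting ∂C/∂t = 0 at fixed x gives v²t² + 2Dt − x² = 0, so t = (√(D² + v²x²) − D)/v².
√(D² + v²x²) = √(0.022² + 1.7² × 8.6²) = 14.62; v² = 2.89.
t = (14.62 − 0.022)/2.89 = 5.05 days (vs. the pure-advection estimate x/v = 5.06 d).

5.05 days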